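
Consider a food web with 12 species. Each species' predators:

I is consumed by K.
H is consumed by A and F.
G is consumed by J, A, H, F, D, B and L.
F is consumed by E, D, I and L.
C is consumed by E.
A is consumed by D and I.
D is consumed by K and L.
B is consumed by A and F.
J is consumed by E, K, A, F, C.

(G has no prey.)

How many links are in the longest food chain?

4 links

One longest chain: G → B → F → D → L.
It has 5 species and 4 links.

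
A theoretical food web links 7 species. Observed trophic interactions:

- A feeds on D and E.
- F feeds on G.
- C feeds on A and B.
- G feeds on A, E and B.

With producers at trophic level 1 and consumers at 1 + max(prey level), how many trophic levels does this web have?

Producers (level 1): B, E, D.
E → A → G → F gives F level 4.
No species has a prey at level 4, so no species reaches level 5.

4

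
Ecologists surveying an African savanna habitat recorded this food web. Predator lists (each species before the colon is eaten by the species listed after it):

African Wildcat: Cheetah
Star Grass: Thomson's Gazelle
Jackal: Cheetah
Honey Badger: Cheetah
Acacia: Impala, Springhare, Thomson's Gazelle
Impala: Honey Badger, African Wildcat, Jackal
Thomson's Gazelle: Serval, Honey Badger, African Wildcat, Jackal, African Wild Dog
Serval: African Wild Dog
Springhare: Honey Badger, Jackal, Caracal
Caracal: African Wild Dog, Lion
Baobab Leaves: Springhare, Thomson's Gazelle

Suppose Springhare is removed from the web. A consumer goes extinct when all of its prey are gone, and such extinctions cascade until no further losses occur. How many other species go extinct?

2

Remove Springhare.
Round 1: Caracal (all prey gone) → extinct.
Round 2: Lion (all prey gone) → extinct.
No further losses. Total secondary extinctions: 2.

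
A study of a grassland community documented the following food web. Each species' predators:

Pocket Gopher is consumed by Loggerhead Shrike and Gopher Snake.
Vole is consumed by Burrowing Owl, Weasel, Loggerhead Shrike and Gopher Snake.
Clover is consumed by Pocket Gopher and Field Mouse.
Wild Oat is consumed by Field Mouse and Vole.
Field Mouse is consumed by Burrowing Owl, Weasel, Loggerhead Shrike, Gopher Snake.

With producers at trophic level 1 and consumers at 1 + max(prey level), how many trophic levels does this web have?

3

Producers (level 1): Wild Oat, Clover.
Clover → Pocket Gopher → Loggerhead Shrike gives Loggerhead Shrike level 3.
No species has a prey at level 3, so no species reaches level 4.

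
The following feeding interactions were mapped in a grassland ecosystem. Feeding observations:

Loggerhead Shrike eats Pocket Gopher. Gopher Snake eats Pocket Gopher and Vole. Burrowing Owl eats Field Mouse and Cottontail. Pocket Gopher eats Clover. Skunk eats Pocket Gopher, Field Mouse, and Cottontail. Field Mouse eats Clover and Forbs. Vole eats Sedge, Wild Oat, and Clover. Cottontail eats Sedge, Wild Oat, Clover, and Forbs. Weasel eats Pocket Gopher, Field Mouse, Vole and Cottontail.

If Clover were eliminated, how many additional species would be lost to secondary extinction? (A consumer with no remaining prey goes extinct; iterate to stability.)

Remove Clover.
Round 1: Pocket Gopher (all prey gone) → extinct.
Round 2: Loggerhead Shrike (all prey gone) → extinct.
No further losses. Total secondary extinctions: 2.

2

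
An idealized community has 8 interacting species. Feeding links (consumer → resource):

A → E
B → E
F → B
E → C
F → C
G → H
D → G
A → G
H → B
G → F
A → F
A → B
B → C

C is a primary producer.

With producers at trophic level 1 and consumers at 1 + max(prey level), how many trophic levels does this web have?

6

Producers (level 1): C.
C → E → B → H → G → A gives A level 6.
No species has a prey at level 6, so no species reaches level 7.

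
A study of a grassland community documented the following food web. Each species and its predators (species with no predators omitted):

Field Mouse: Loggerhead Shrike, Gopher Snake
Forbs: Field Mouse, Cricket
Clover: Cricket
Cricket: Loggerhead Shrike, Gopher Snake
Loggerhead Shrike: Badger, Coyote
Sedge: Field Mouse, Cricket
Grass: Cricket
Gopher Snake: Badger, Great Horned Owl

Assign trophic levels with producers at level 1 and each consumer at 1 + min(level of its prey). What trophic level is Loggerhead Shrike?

Trophic level 3

Sedge is a producer → level 1.
Field Mouse eats Sedge → level 2.
Loggerhead Shrike eats Field Mouse → level 3.
No prey of Loggerhead Shrike is below level 2, so 3 is the minimum.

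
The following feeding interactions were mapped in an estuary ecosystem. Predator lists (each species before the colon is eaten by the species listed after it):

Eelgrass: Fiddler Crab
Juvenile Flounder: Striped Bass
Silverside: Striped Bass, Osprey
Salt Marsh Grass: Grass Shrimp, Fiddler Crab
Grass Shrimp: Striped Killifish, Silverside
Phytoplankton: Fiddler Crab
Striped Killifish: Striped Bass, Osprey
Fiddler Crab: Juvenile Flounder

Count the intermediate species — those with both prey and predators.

5

Intermediate species (has both prey and predators): Grass Shrimp, Fiddler Crab, Striped Killifish, Silverside, Juvenile Flounder.
Count: 5.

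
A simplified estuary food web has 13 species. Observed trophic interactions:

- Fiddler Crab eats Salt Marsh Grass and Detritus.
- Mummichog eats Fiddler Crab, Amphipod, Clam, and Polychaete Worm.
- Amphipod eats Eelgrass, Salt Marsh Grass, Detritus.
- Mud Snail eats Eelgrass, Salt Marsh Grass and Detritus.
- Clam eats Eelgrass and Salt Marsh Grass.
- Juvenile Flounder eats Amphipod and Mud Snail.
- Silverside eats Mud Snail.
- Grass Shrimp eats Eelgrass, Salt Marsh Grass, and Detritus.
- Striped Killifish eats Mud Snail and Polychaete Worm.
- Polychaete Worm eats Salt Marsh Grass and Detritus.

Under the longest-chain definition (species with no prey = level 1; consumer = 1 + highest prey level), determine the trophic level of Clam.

Eelgrass has no prey (basal) → level 1.
Clam eats Eelgrass (level 1); other prey at levels: Salt Marsh Grass 1 → level 2.

Trophic level 2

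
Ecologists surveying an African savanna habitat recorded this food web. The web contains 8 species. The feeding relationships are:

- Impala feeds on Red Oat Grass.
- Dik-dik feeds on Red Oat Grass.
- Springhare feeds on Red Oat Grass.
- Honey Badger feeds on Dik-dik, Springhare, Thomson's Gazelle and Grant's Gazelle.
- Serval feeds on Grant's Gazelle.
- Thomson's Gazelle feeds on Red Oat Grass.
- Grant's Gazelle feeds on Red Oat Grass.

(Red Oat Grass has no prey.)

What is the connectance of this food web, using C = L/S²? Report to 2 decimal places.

The web has S = 8 species and L = 10 feeding links.
C = L / S² = 10 / 64 = 0.1562 ≈ 0.16.

C = 0.16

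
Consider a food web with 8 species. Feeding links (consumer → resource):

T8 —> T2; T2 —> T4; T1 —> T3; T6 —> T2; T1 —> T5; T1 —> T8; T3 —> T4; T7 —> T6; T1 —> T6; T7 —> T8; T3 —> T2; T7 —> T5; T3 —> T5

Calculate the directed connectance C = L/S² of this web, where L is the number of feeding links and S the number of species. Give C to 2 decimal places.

C = 0.20

The web has S = 8 species and L = 13 feeding links.
C = L / S² = 13 / 64 = 0.2031 ≈ 0.20.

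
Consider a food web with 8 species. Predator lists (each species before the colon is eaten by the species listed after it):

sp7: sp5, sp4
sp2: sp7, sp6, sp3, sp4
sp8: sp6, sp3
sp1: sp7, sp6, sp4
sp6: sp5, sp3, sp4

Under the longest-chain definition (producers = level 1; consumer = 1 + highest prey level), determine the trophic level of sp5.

sp2 is a producer → level 1.
sp7 eats sp2 (level 1); other prey at levels: sp1 1 → level 2.
sp5 eats sp7 (level 2); other prey at levels: sp6 2 → level 3.

Trophic level 3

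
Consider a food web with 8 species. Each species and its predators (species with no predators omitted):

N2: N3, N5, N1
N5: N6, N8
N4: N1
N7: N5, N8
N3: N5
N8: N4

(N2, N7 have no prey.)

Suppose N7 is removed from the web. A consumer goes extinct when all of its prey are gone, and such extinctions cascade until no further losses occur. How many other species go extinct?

0

Remove N7.
Every predator of it retains at least one other prey: N5 still has N2, N3; N8 still has N5.
No consumer loses all prey, so no secondary extinctions occur.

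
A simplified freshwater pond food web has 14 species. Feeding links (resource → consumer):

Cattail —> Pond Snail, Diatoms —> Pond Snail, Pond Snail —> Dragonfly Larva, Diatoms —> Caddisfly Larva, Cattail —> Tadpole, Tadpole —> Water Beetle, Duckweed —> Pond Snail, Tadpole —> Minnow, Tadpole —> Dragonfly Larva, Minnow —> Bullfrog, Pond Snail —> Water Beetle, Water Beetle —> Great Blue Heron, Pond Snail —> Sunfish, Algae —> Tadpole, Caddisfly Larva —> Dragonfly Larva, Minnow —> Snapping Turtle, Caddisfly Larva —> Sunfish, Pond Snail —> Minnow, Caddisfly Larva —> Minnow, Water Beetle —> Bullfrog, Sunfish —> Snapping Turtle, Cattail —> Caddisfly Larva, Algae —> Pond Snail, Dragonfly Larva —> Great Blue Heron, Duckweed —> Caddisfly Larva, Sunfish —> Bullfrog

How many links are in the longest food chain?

3 links

One longest chain: Cattail → Pond Snail → Water Beetle → Bullfrog.
It has 4 species and 3 links.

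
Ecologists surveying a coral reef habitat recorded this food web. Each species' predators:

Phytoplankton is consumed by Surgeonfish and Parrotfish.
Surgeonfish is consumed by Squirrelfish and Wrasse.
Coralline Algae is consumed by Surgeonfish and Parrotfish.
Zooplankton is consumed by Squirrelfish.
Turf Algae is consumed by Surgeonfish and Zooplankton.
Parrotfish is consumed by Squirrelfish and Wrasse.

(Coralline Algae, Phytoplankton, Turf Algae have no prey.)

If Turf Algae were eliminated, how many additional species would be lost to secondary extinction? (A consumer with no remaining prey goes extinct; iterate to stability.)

Remove Turf Algae.
Round 1: Zooplankton (all prey gone) → extinct.
No further losses. Total secondary extinctions: 1.

1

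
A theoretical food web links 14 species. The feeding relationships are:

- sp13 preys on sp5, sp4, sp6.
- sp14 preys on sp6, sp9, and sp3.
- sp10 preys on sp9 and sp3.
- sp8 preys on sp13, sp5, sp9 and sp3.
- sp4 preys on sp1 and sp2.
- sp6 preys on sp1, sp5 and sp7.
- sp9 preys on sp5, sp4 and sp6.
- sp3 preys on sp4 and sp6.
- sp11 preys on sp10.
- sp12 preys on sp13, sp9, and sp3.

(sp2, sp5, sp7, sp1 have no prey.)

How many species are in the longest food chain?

One longest chain: sp2 → sp4 → sp3 → sp10 → sp11.
It has 5 species and 4 links.

5 species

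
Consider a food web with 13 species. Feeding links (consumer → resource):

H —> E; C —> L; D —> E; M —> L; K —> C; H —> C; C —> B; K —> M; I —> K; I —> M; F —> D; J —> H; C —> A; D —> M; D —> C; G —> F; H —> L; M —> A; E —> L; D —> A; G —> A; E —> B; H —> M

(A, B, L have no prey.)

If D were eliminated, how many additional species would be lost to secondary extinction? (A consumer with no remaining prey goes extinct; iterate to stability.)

Remove D.
Round 1: F (all prey gone) → extinct.
No further losses. Total secondary extinctions: 1.

1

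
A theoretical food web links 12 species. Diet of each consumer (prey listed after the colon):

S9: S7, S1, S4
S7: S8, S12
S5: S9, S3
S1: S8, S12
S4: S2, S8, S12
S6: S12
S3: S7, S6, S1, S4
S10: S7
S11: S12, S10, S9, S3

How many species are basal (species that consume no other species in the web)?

3

Basal species (no prey listed): S2, S8, S12.
Count: 3.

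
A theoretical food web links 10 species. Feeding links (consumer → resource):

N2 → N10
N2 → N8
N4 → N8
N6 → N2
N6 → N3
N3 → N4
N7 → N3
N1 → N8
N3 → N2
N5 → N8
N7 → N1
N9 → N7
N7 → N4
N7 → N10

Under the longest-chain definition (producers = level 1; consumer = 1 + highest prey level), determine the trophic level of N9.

N8 is a producer → level 1.
N2 eats N8 (level 1); other prey at levels: N10 1 → level 2.
N3 eats N2 (level 2); other prey at levels: N4 2 → level 3.
N7 eats N3 (level 3); other prey at levels: N10 1, N4 2, N1 2 → level 4.
N9 eats N7 → level 5.

Trophic level 5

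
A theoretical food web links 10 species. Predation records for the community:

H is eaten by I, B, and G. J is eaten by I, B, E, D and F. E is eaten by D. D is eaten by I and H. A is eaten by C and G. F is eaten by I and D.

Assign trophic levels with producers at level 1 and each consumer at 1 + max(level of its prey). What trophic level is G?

Trophic level 5

J is a producer → level 1.
E eats J → level 2.
D eats E (level 2); other prey at levels: J 1, F 2 → level 3.
H eats D → level 4.
G eats H (level 4); other prey at levels: A 1 → level 5.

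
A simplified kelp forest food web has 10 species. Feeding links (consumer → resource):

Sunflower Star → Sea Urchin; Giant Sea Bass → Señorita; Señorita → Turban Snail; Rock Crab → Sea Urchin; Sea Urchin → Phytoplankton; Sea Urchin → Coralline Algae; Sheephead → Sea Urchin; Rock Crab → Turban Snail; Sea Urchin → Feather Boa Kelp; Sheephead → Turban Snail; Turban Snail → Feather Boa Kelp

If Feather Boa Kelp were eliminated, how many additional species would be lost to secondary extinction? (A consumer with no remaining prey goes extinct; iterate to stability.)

3

Remove Feather Boa Kelp.
Round 1: Turban Snail (all prey gone) → extinct.
Round 2: Señorita (all prey gone) → extinct.
Round 3: Giant Sea Bass (all prey gone) → extinct.
No further losses. Total secondary extinctions: 3.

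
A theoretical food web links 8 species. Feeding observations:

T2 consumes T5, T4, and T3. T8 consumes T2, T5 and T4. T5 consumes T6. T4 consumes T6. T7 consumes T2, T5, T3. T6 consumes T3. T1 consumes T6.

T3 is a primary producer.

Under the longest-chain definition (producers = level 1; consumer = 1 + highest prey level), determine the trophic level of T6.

T3 is a producer → level 1.
T6 eats T3 → level 2.

Trophic level 2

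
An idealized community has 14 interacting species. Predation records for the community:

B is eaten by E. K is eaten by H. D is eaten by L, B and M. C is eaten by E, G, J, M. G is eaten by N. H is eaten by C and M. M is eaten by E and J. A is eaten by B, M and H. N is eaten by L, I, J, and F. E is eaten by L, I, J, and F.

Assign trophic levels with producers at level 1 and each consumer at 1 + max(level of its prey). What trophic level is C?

A is a producer → level 1.
H eats A (level 1); other prey at levels: K 1 → level 2.
C eats H → level 3.

Trophic level 3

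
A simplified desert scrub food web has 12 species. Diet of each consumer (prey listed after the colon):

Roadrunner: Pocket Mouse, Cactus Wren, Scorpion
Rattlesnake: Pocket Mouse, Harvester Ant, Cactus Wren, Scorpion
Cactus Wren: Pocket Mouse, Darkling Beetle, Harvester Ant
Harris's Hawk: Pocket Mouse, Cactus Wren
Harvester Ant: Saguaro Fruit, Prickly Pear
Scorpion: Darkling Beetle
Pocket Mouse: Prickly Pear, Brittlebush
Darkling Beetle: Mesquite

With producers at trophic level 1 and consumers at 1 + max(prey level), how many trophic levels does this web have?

Producers (level 1): Saguaro Fruit, Prickly Pear, Brittlebush, Mesquite.
Prickly Pear → Pocket Mouse → Cactus Wren → Harris's Hawk gives Harris's Hawk level 4.
No species has a prey at level 4, so no species reaches level 5.

4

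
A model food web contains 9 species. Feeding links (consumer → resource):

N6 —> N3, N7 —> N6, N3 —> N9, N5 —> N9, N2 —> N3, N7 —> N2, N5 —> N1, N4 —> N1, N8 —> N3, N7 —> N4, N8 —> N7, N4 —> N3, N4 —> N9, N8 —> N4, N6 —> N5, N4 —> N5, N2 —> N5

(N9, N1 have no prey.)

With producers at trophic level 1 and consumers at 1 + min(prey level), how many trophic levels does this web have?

3

Producers (level 1): N9, N1.
Following each consumer down to its lowest-level prey: N9 → N3 → N6 (levels 1 through 3).
All prey of N6 (N3 2, N5 2) are at level 2 or above, so N6 is at level 1 + 2 = 3.
Every consumer has at least one prey at level 2 or below, so none exceeds level 3.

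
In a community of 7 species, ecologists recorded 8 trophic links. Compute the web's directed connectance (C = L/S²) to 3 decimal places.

C = 0.163

The web has S = 7 species and L = 8 feeding links.
C = L / S² = 8 / 49 = 0.1633 ≈ 0.163.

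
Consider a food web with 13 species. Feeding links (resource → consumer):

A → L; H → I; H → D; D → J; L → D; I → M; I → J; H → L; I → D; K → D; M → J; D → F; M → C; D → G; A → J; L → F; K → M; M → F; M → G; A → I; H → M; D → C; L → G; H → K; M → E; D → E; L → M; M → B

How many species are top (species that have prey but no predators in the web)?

6

Top species (has prey, but nothing eats it): B, G, J, E, F, C.
Count: 6.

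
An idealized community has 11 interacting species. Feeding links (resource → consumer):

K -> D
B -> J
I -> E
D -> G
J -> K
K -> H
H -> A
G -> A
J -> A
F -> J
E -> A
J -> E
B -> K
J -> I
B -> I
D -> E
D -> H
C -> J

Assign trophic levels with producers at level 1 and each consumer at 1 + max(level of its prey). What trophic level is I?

Trophic level 3

B is a producer → level 1.
J eats B (level 1); other prey at levels: F 1, C 1 → level 2.
I eats J (level 2); other prey at levels: B 1 → level 3.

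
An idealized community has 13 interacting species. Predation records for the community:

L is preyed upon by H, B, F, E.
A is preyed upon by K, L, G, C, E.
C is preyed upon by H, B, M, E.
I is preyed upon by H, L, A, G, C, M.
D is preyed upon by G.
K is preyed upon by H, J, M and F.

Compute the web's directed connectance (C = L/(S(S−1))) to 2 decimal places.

The web has S = 13 species and L = 24 feeding links.
C = L / (S(S−1)) = 24 / 156 = 0.1538 ≈ 0.15.

C = 0.15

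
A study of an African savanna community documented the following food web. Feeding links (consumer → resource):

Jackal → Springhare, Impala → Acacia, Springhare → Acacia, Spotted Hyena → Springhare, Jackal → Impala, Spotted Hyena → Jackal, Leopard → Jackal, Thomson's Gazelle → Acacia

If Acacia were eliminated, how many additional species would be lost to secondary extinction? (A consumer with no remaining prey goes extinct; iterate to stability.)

6

Remove Acacia.
Round 1: Springhare (all prey gone), Thomson's Gazelle (all prey gone), Impala (all prey gone) → extinct.
Round 2: Jackal (all prey gone) → extinct.
Round 3: Leopard (all prey gone), Spotted Hyena (all prey gone) → extinct.
No further losses. Total secondary extinctions: 6.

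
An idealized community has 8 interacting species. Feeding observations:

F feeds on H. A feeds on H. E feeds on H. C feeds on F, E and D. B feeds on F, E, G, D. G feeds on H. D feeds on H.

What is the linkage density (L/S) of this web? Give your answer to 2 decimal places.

There are L = 12 links among S = 8 species.
L/S = 12/8 = 1.5000 ≈ 1.50.

L/S = 1.50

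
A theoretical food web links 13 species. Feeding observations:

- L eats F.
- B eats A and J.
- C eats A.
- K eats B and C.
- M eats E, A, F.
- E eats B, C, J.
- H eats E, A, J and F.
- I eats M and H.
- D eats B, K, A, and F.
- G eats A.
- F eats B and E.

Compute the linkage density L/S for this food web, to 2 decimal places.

There are L = 25 links among S = 13 species.
L/S = 25/13 = 1.9231 ≈ 1.92.

L/S = 1.92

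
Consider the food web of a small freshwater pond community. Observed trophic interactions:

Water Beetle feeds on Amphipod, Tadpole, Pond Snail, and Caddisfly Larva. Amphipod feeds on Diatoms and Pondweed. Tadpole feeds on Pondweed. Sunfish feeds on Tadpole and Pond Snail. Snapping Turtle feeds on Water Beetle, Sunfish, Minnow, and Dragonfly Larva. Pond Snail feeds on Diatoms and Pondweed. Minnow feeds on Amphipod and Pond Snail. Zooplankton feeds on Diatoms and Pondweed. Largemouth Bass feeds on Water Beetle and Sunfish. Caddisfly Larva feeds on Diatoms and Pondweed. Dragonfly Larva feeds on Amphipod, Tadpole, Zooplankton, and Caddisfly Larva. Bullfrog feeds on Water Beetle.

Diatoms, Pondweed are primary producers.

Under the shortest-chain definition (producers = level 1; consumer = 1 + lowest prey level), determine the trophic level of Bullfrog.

Pondweed is a producer → level 1.
Tadpole eats Pondweed → level 2.
Water Beetle eats Tadpole → level 3.
Bullfrog eats Water Beetle → level 4.
No prey of Bullfrog is below level 3, so 4 is the minimum.

Trophic level 4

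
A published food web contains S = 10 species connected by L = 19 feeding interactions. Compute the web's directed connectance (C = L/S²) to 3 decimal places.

C = 0.190

The web has S = 10 species and L = 19 feeding links.
C = L / S² = 19 / 100 = 0.1900 ≈ 0.190.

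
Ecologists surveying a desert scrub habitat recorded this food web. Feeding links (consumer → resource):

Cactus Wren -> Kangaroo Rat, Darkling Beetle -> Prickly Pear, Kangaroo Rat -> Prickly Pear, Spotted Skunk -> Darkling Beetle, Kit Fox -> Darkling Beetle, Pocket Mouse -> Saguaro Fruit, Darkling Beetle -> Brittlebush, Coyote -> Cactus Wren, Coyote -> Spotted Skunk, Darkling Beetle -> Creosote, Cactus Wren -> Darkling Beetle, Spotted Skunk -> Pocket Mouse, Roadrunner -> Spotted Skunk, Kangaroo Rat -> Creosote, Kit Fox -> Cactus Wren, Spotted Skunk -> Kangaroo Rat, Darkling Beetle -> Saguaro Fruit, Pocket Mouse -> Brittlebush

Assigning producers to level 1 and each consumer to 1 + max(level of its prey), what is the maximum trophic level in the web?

4

Producers (level 1): Prickly Pear, Brittlebush, Saguaro Fruit, Creosote.
Brittlebush → Pocket Mouse → Spotted Skunk → Roadrunner gives Roadrunner level 4.
No species has a prey at level 4, so no species reaches level 5.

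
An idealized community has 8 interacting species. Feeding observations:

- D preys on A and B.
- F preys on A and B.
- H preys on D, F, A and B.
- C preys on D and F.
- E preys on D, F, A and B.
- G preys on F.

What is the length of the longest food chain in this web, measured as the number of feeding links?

2 links

One longest chain: B → F → G.
It has 3 species and 2 links.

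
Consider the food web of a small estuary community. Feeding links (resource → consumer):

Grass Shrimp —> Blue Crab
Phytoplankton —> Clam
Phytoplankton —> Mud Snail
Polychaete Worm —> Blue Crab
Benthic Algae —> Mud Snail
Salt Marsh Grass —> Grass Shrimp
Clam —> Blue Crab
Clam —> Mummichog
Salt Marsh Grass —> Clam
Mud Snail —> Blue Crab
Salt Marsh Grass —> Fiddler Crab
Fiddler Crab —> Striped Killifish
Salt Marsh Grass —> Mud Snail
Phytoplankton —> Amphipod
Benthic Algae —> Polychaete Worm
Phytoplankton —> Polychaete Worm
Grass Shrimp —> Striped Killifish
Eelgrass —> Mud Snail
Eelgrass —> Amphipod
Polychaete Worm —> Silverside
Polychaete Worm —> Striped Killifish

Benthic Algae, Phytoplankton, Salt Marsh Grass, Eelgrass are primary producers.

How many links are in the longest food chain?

2 links

One longest chain: Phytoplankton → Clam → Mummichog.
It has 3 species and 2 links.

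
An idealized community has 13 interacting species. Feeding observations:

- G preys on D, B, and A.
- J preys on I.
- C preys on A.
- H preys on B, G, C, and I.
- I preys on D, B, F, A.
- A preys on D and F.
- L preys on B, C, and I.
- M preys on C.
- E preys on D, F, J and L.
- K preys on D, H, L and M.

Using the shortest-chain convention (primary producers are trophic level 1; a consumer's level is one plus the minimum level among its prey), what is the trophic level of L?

B is a producer → level 1.
L eats B → level 2.

Trophic level 2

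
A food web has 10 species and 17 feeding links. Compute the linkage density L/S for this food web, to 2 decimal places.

L/S = 1.70

There are L = 17 links among S = 10 species.
L/S = 17/10 = 1.7000 ≈ 1.70.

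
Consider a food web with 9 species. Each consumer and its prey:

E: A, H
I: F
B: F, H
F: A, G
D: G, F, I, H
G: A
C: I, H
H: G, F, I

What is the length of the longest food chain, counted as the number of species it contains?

One longest chain: A → G → F → I → H → E.
It has 6 species and 5 links.

6 species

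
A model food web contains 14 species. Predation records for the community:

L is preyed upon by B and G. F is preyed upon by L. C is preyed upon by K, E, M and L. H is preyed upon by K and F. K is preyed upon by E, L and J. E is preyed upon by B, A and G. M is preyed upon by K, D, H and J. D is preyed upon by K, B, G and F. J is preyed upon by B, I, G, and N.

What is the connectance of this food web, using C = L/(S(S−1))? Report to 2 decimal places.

C = 0.15

The web has S = 14 species and L = 27 feeding links.
C = L / (S(S−1)) = 27 / 182 = 0.1484 ≈ 0.15.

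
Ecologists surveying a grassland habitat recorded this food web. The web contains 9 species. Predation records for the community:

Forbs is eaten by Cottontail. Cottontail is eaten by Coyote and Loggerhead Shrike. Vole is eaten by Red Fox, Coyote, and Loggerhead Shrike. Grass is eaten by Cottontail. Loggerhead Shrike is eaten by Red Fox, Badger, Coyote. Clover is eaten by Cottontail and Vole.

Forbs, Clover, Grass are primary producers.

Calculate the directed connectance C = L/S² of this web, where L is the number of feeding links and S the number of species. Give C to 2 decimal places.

The web has S = 9 species and L = 12 feeding links.
C = L / S² = 12 / 81 = 0.1481 ≈ 0.15.

C = 0.15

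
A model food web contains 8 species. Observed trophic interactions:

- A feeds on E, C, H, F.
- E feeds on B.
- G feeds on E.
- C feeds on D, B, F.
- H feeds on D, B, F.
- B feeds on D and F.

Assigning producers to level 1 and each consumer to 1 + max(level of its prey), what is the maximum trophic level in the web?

4

Producers (level 1): D, F.
D → B → C → A gives A level 4.
No species has a prey at level 4, so no species reaches level 5.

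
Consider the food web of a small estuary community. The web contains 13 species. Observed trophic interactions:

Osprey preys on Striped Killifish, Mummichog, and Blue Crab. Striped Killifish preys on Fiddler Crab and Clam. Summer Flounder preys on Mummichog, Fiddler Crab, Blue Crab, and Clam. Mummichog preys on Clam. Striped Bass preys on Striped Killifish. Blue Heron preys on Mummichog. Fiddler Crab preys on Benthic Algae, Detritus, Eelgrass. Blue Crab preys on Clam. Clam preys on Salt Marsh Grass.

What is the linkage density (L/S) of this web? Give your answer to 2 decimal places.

There are L = 17 links among S = 13 species.
L/S = 17/13 = 1.3077 ≈ 1.31.

L/S = 1.31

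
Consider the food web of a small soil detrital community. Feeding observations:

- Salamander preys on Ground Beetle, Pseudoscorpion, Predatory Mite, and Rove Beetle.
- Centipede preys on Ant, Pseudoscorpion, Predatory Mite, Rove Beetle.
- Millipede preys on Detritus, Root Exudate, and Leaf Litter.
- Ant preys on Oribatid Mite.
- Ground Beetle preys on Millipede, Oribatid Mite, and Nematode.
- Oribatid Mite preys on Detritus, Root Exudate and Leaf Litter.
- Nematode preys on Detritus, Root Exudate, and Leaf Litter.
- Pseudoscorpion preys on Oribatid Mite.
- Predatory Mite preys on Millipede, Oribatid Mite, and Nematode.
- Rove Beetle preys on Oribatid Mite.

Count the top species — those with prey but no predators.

2

Top species (has prey, but nothing eats it): Salamander, Centipede.
Count: 2.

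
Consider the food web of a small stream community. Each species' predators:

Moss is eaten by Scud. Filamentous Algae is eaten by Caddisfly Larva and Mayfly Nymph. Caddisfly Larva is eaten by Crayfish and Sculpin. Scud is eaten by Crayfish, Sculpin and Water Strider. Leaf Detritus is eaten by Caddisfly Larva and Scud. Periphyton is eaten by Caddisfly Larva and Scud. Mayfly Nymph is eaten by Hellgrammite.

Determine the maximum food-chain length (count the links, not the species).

2 links

One longest chain: Periphyton → Scud → Sculpin.
It has 3 species and 2 links.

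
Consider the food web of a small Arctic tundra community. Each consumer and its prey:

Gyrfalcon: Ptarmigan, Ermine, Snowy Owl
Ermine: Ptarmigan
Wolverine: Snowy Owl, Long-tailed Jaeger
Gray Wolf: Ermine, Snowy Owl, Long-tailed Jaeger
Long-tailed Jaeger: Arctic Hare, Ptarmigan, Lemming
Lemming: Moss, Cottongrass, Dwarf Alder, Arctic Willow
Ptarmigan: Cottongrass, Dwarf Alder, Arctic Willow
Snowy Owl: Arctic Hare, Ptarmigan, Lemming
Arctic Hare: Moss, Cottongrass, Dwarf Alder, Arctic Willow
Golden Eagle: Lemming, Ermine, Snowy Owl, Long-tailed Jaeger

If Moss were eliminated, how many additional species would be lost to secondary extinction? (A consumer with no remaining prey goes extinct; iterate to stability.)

Remove Moss.
Every predator of it retains at least one other prey: Arctic Hare still has Cottongrass, Dwarf Alder, Arctic Willow; Lemming still has Cottongrass, Dwarf Alder, Arctic Willow.
No consumer loses all prey, so no secondary extinctions occur.

0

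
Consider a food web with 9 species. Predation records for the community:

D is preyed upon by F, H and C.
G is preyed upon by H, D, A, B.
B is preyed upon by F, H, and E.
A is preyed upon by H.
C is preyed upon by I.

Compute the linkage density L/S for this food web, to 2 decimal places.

There are L = 12 links among S = 9 species.
L/S = 12/9 = 1.3333 ≈ 1.33.

L/S = 1.33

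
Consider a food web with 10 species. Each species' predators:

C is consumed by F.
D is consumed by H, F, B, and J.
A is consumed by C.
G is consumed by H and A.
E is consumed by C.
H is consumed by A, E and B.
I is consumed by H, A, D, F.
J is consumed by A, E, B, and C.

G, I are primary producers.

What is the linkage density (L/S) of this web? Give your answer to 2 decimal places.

There are L = 20 links among S = 10 species.
L/S = 20/10 = 2.0000 ≈ 2.00.

L/S = 2.00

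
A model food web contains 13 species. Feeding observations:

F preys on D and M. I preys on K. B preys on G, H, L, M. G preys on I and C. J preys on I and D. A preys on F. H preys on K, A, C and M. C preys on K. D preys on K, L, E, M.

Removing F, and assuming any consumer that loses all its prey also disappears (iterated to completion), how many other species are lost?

1

Remove F.
Round 1: A (all prey gone) → extinct.
No further losses. Total secondary extinctions: 1.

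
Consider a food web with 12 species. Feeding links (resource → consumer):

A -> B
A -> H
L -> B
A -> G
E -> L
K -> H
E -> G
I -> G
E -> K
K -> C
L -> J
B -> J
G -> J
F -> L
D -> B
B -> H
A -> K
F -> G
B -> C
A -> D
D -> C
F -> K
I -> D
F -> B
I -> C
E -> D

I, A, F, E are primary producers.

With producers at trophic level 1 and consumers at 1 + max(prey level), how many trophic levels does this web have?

Producers (level 1): I, A, F, E.
I → D → B → C gives C level 4.
No species has a prey at level 4, so no species reaches level 5.

4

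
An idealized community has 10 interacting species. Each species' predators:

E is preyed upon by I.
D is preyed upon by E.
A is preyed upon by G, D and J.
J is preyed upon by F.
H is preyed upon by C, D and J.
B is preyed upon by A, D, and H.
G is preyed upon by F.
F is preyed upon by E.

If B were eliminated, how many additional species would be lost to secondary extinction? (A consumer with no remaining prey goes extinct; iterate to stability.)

9

Remove B.
Round 1: H (all prey gone), A (all prey gone) → extinct.
Round 2: D (all prey gone), J (all prey gone), C (all prey gone), G (all prey gone) → extinct.
Round 3: F (all prey gone) → extinct.
Round 4: E (all prey gone) → extinct.
Round 5: I (all prey gone) → extinct.
No further losses. Total secondary extinctions: 9.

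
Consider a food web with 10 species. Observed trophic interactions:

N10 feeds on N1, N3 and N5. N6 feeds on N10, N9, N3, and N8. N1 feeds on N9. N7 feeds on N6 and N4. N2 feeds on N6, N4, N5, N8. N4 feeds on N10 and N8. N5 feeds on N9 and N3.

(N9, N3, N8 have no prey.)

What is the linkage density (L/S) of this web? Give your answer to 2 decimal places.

L/S = 1.80

There are L = 18 links among S = 10 species.
L/S = 18/10 = 1.8000 ≈ 1.80.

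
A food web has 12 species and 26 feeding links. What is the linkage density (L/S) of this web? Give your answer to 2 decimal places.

L/S = 2.17

There are L = 26 links among S = 12 species.
L/S = 26/12 = 2.1667 ≈ 2.17.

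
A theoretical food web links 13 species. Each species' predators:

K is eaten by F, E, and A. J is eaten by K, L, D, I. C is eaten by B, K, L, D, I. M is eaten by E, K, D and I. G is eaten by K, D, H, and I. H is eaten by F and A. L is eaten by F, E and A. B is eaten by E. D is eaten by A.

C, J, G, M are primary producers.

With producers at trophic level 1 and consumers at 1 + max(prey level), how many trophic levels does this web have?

3

Producers (level 1): C, J, G, M.
C → B → E gives E level 3.
No species has a prey at level 3, so no species reaches level 4.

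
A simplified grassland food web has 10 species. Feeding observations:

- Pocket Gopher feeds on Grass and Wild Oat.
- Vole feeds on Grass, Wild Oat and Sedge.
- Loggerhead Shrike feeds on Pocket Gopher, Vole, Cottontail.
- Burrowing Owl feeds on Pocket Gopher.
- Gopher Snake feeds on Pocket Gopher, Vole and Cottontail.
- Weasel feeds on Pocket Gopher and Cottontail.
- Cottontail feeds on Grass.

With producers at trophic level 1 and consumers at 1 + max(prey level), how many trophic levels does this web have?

Producers (level 1): Wild Oat, Grass, Sedge.
Grass → Cottontail → Weasel gives Weasel level 3.
No species has a prey at level 3, so no species reaches level 4.

3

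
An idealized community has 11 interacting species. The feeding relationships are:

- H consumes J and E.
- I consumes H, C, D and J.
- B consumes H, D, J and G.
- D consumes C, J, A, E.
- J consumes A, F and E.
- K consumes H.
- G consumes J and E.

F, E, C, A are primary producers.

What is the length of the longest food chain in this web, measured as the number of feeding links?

3 links

One longest chain: F → J → H → K.
It has 4 species and 3 links.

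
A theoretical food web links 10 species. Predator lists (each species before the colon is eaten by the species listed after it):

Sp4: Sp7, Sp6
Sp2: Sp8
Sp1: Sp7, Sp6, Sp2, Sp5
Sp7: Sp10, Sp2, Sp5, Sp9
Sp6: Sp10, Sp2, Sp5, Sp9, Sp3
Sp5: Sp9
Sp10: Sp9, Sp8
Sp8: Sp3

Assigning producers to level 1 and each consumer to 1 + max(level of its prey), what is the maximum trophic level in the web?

Producers (level 1): Sp4, Sp1.
Sp4 → Sp7 → Sp10 → Sp8 → Sp3 gives Sp3 level 5.
No species has a prey at level 5, so no species reaches level 6.

5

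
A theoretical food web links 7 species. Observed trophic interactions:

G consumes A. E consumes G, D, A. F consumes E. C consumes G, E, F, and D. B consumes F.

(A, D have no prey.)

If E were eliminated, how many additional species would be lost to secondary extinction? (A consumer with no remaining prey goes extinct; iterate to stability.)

Remove E.
Round 1: F (all prey gone) → extinct.
Round 2: B (all prey gone) → extinct.
No further losses. Total secondary extinctions: 2.

2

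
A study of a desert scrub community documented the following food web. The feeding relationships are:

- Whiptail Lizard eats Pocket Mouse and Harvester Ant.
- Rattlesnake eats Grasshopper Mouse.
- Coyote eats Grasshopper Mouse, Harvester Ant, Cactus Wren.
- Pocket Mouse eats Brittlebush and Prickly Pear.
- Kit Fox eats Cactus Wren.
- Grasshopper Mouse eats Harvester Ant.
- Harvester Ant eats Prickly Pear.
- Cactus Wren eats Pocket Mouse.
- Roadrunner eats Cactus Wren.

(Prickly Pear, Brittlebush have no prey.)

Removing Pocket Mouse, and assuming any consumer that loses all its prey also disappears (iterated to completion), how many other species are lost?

3

Remove Pocket Mouse.
Round 1: Cactus Wren (all prey gone) → extinct.
Round 2: Kit Fox (all prey gone), Roadrunner (all prey gone) → extinct.
No further losses. Total secondary extinctions: 3.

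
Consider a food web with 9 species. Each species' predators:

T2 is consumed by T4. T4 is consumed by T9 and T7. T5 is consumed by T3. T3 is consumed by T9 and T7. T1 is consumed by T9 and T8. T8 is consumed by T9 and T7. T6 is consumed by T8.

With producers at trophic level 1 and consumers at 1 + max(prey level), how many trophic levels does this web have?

3

Producers (level 1): T2, T6, T1, T5.
T5 → T3 → T7 gives T7 level 3.
No species has a prey at level 3, so no species reaches level 4.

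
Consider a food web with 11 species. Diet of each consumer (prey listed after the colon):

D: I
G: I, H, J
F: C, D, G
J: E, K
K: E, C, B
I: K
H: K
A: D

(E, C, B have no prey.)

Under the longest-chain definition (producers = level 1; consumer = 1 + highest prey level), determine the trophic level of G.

Trophic level 4

E is a producer → level 1.
K eats E (level 1); other prey at levels: C 1, B 1 → level 2.
I eats K → level 3.
G eats I (level 3); other prey at levels: H 3, J 3 → level 4.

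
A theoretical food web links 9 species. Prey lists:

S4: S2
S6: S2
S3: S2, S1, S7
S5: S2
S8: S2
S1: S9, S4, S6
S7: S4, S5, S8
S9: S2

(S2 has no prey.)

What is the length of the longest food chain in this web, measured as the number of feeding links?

3 links

One longest chain: S2 → S9 → S1 → S3.
It has 4 species and 3 links.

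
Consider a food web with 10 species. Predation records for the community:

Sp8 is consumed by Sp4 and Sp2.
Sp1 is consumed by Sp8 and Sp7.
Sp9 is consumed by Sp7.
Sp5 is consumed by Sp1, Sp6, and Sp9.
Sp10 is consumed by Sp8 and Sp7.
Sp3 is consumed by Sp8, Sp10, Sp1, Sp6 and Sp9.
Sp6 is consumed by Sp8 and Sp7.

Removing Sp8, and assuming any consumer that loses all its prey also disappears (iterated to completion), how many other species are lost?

2

Remove Sp8.
Round 1: Sp2 (all prey gone), Sp4 (all prey gone) → extinct.
No further losses. Total secondary extinctions: 2.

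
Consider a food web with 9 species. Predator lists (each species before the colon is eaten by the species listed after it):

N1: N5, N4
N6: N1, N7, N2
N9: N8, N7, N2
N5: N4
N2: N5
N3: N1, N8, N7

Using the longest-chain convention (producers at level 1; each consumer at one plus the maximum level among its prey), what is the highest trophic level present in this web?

Producers (level 1): N6, N9, N3.
N6 → N1 → N5 → N4 gives N4 level 4.
No species has a prey at level 4, so no species reaches level 5.

4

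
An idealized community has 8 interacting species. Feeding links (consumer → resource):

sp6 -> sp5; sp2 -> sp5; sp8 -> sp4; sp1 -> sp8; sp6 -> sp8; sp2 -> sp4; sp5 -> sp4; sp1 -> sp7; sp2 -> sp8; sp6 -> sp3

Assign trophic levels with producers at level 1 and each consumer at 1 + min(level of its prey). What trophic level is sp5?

Trophic level 2

sp4 is a producer → level 1.
sp5 eats sp4 → level 2.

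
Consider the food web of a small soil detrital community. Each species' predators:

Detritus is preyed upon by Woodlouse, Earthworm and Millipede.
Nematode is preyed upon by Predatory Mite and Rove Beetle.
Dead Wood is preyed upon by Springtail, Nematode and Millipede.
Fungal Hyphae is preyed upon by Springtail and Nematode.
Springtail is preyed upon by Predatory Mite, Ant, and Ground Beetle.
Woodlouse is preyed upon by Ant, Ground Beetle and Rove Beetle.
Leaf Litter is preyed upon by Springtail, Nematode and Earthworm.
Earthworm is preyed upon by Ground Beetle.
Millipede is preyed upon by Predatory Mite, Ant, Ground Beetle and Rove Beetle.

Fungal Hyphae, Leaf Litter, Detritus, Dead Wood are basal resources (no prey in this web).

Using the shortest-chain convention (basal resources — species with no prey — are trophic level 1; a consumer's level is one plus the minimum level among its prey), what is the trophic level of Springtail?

Fungal Hyphae has no prey (basal) → level 1.
Springtail eats Fungal Hyphae → level 2.

Trophic level 2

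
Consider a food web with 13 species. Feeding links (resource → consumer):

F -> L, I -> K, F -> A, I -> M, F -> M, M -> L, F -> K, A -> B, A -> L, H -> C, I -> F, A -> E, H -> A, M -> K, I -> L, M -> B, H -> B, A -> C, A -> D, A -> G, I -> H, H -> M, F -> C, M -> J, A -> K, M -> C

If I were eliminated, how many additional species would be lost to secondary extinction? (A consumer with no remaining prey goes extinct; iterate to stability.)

Remove I.
Round 1: H (all prey gone), F (all prey gone) → extinct.
Round 2: M (all prey gone), A (all prey gone) → extinct.
Round 3: G (all prey gone), K (all prey gone), B (all prey gone), L (all prey gone), D (all prey gone), J (all prey gone), E (all prey gone), C (all prey gone) → extinct.
No further losses. Total secondary extinctions: 12.

12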